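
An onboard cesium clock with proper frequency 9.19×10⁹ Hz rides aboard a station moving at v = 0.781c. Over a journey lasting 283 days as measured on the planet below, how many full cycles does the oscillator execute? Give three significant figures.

γ = 1/√(1 − 0.781²) = 1/√0.3900 = 1.601
The oscillator's own cycle count is N = f × τ where τ is the proper time aboard the station. τ = Δt/γ = 283/1.601 = 176.7 days = 1.527×10⁷ s.
N = 9.19×10⁹ × 1.527×10⁷ = 1.403×10¹⁷.

N = 1.40×10¹⁷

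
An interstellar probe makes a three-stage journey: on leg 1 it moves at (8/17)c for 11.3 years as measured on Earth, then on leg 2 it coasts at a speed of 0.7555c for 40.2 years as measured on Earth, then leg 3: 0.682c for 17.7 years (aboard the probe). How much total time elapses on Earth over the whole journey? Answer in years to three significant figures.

Δt = 75.7 years

Leg 1: 11.3 years is already measured on Earth.
Leg 2: 40.2 years is already measured on Earth.
Leg 3: γ = 1/√(1 − 0.682²) = 1/√0.5349 = 1.367; Δt_3 = 1.367 × 17.7 = 24.20 years.
Total: 11.30 + 40.20 + 24.20 years.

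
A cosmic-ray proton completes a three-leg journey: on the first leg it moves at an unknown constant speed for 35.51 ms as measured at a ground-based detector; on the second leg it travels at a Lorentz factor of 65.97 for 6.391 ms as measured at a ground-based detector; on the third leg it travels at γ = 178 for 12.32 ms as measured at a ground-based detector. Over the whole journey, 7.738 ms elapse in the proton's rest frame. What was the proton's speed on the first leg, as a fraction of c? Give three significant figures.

Leg 1: speed unknown; τ_1 = 35.51/γ_1.
Leg 2: γ = 65.97; τ_2 = 6.391/65.97 = 0.09688 ms.
Leg 3: γ = 178; τ_3 = 12.32/178.0 = 0.06921 ms.
Total proper time: τ_1 + 0.09688 + 0.06921 = 7.738, so τ_1 = 7.738 − 0.1661 = 7.572 ms.
γ_1 = 35.51/7.572 = 4.690; β = √(1 − 1/γ²) = √0.9545.

β = 0.977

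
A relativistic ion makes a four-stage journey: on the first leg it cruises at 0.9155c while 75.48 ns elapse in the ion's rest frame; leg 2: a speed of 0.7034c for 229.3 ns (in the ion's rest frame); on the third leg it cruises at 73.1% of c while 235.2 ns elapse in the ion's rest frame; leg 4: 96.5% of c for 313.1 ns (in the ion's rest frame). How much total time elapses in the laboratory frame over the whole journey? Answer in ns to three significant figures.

Δt = 2050 ns

Leg 1: γ = 1/√(1 − 0.9155²) = 1/√0.1619 = 2.486; Δt_1 = 2.486 × 75.48 = 187.6 ns.
Leg 2: γ = 1/√(1 − 0.7034²) = 1/√0.5052 = 1.407; Δt_2 = 1.407 × 229.3 = 322.6 ns.
Leg 3: β = 0.731; γ = 1/√(1 − 0.731²) = 1/√0.4656 = 1.465; Δt_3 = 1.465 × 235.2 = 344.7 ns.
Leg 4: β = 0.965; γ = 1/√(1 − 0.965²) = 1/√0.06878 = 3.813; Δt_4 = 3.813 × 313.1 = 1194 ns.
Total: 187.6 + 322.6 + 344.7 + 1194 ns.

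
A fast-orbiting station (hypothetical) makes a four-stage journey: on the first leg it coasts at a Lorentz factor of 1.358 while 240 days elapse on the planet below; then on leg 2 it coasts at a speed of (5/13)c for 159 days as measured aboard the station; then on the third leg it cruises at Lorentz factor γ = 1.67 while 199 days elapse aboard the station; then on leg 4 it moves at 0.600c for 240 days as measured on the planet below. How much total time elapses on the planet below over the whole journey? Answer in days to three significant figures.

Leg 1: 240 days is already measured on the planet below.
Leg 2: γ = 1/√(1 − (5/13)²) = 13/12 ≈ 1.083; Δt_2 = 1.083 × 159 = 172.2 days.
Leg 3: γ = 1.67; Δt_3 = 1.670 × 199 = 332.3 days.
Leg 4: 240 days is already measured on the planet below.
Total: 240.0 + 172.2 + 332.3 + 240.0 days.

Δt = 985 days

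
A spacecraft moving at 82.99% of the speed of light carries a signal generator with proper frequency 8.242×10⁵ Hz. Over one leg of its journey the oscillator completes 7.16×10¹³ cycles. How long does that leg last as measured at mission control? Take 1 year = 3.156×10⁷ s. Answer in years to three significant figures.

Δt = 4.93 years

β = 0.8299; γ = 1/√(1 − 0.8299²) = 1/√0.3113 = 1.792
Proper time for N cycles: τ = N/f = 7.16×10¹³/(8.242×10⁵) = 8.687×10⁷ s = 2.753 years.
Lab-frame duration Δt = γτ = 1.792 × 2.753 = 4.934 years.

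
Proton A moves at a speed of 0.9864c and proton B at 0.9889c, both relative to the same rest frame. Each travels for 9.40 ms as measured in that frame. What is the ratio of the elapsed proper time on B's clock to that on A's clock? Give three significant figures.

A: γ = 1/√(1 − 0.9864²) = 1/√0.02702 = 6.084. B: γ = 1/√(1 − 0.9889²) = 1/√0.02208 = 6.730.
τ_A/τ_B = γ_B/γ_A = 6.730/6.084 = 1.106, so τ_B/τ_A = 0.9040.

τ_B/τ_A = 0.904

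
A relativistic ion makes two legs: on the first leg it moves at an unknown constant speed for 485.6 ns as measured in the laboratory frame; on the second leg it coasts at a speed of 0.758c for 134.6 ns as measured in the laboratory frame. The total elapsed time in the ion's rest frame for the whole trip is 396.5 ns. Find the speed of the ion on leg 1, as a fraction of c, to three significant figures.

Leg 1: speed unknown; τ_1 = 485.6/γ_1.
Leg 2: γ = 1/√(1 − 0.758²) = 1/√0.4254 = 1.533; τ_2 = 134.6/1.533 = 87.79 ns.
Total proper time: τ_1 + 87.79 = 396.5, so τ_1 = 396.5 − 87.79 = 308.7 ns.
γ_1 = 485.6/308.7 = 1.573; β = √(1 − 1/γ²) = √0.5959.

β = 0.772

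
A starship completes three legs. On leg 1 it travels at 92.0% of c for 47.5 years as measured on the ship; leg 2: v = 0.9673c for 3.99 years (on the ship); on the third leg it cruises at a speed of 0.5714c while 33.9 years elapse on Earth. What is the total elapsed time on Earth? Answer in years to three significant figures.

Δt = 171 years

Leg 1: β = 0.920; γ = 1/√(1 − 0.920²) = 1/√0.1536 = 2.552; Δt_1 = 2.552 × 47.5 = 121.2 years.
Leg 2: γ = 1/√(1 − 0.9673²) = 1/√0.06433 = 3.943; Δt_2 = 3.943 × 3.99 = 15.73 years.
Leg 3: 33.9 years is already measured on Earth.
Total: 121.2 + 15.73 + 33.90 years.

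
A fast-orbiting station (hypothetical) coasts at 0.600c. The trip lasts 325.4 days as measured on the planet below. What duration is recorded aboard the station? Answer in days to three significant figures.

τ = 260 days

γ = 1/√(1 − 0.600²) = 5/4 = 1.250
The interval measured on the planet below is the dilated one; the clock aboard the station measures the proper time τ = Δt/γ = 325.4/1.250 days.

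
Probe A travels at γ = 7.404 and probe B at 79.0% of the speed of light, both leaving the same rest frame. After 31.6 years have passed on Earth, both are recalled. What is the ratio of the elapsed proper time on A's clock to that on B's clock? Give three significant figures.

A: γ = 7.404. B: β = 0.790; γ = 1/√(1 − 0.790²) = 1/√0.3759 = 1.631.
τ_A/τ_B = γ_B/γ_A = 1.631/7.404 = 0.2203, so τ_A/τ_B = 0.2203.

τ_A/τ_B = 0.220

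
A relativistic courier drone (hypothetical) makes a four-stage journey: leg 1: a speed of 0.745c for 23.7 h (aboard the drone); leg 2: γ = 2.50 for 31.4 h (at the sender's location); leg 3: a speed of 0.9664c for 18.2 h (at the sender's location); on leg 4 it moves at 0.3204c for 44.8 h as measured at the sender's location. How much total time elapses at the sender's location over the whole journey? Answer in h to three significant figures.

Leg 1: γ = 1/√(1 − 0.745²) = 1/√0.4450 = 1.499; Δt_1 = 1.499 × 23.7 = 35.53 h.
Leg 2: 31.4 h is already measured at the sender's location.
Leg 3: 18.2 h is already measured at the sender's location.
Leg 4: 44.8 h is already measured at the sender's location.
Total: 35.53 + 31.40 + 18.20 + 44.80 h.

Δt = 130 h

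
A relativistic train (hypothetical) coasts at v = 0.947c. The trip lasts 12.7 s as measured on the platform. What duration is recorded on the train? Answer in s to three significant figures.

τ = 4.08 s

γ = 1/√(1 − 0.947²) = 1/√0.1032 = 3.113
The interval measured on the platform is the dilated one; the clock on the train measures the proper time τ = Δt/γ = 12.7/3.113 s.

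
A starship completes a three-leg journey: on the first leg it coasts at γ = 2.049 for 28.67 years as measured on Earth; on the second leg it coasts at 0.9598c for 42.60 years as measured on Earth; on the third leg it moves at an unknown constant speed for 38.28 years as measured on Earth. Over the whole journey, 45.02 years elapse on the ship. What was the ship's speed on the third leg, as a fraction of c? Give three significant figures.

β = 0.867

Leg 1: γ = 2.049; τ_1 = 28.67/2.049 = 13.99 years.
Leg 2: γ = 1/√(1 − 0.9598²) = 1/√0.07878 = 3.563; τ_2 = 42.60/3.563 = 11.96 years.
Leg 3: speed unknown; τ_3 = 38.28/γ_3.
Total proper time: 13.99 + 11.96 + τ_3 = 45.02, so τ_3 = 45.02 − 25.95 = 19.07 years.
γ_3 = 38.28/19.07 = 2.007; β = √(1 − 1/γ²) = √0.7518.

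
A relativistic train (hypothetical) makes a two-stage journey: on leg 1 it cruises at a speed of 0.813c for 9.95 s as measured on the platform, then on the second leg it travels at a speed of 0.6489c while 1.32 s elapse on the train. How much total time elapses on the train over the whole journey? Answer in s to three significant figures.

Leg 1: γ = 1/√(1 − 0.813²) = 1/√0.3390 = 1.717; τ_1 = 9.95/1.717 = 5.794 s.
Leg 2: 1.32 s is already measured on the train.
Total: 5.794 + 1.320 s.

τ = 7.11 s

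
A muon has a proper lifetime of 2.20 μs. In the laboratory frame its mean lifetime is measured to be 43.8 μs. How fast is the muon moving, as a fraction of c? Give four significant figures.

γ = Δt/τ₀ = 43.8/2.20 = 19.91
β = √(1 − 1/γ²) = √(1 − 0.002523) = √0.9975

β = 0.9987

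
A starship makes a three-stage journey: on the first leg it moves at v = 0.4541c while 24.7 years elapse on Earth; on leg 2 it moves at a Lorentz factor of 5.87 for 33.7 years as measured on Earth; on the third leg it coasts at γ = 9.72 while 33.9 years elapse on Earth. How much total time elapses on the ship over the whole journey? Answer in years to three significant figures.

Leg 1: γ = 1/√(1 − 0.4541²) = 1/√0.7938 = 1.122; τ_1 = 24.7/1.122 = 22.01 years.
Leg 2: γ = 5.87; τ_2 = 33.7/5.870 = 5.741 years.
Leg 3: γ = 9.72; τ_3 = 33.9/9.720 = 3.488 years.
Total: 22.01 + 5.741 + 3.488 years.

τ = 31.2 years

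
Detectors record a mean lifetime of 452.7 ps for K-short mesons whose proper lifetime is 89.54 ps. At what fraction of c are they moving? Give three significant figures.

v = 0.980c

γ = Δt/τ₀ = 452.7/89.54 = 5.056
β = √(1 − 1/γ²) = √(1 − 0.03912) = √0.9609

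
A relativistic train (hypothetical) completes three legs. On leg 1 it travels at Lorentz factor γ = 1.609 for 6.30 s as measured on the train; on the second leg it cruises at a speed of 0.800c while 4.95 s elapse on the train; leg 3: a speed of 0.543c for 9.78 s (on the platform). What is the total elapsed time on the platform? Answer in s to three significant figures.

Δt = 28.2 s

Leg 1: γ = 1.609; Δt_1 = 1.609 × 6.30 = 10.14 s.
Leg 2: γ = 1/√(1 − 0.800²) = 1/√0.3600 = 1.667; Δt_2 = 1.667 × 4.95 = 8.250 s.
Leg 3: 9.78 s is already measured on the platform.
Total: 10.14 + 8.250 + 9.780 s.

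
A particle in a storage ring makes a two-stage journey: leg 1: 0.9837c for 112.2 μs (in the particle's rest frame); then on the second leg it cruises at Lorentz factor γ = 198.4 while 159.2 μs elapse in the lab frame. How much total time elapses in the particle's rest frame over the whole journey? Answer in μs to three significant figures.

τ = 113 μs

Leg 1: 112.2 μs is already measured in the particle's rest frame.
Leg 2: γ = 198.4; τ_2 = 159.2/198.4 = 0.8024 μs.
Total: 112.2 + 0.8024 μs.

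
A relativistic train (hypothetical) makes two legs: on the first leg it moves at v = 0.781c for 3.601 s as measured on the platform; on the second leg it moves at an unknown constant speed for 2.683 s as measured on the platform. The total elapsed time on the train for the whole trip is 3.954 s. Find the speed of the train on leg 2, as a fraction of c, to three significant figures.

Leg 1: γ = 1/√(1 − 0.781²) = 1/√0.3900 = 1.601; τ_1 = 3.601/1.601 = 2.249 s.
Leg 2: speed unknown; τ_2 = 2.683/γ_2.
Total proper time: 2.249 + τ_2 = 3.954, so τ_2 = 3.954 − 2.249 = 1.705 s.
γ_2 = 2.683/1.705 = 1.574; β = √(1 − 1/γ²) = √0.5961.

β = 0.772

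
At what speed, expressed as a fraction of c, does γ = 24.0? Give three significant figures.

β = √(1 − 1/γ²) = √(1 − 1/24.0²) = √(1 − 0.001736) = √0.9983

β = 0.999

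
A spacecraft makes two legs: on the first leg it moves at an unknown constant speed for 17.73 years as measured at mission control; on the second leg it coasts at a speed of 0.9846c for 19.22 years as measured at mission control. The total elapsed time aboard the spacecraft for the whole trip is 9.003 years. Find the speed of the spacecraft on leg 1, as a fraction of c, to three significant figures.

Leg 1: speed unknown; τ_1 = 17.73/γ_1.
Leg 2: γ = 1/√(1 − 0.9846²) = 1/√0.03056 = 5.720; τ_2 = 19.22/5.720 = 3.360 years.
Total proper time: τ_1 + 3.360 = 9.003, so τ_1 = 9.003 − 3.360 = 5.643 years.
γ_1 = 17.73/5.643 = 3.142; β = √(1 − 1/γ²) = √0.8987.

β = 0.948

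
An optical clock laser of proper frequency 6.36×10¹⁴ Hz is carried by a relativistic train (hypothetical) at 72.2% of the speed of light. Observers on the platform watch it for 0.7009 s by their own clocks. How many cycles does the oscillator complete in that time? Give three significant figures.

β = 0.722; γ = 1/√(1 − 0.722²) = 1/√0.4787 = 1.445
During 0.7009 s of lab time, the oscillator's proper time advances by τ = Δt/γ = 0.7009/1.445 = 0.4849 s = 4.849×10⁻¹ s.
N = f × τ = 6.36×10¹⁴ × 4.849×10⁻¹ = 3.084×10¹⁴.

N = 3.08×10¹⁴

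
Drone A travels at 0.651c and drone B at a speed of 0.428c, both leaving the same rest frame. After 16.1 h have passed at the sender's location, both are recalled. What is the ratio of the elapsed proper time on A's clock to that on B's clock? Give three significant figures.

A: γ = 1/√(1 − 0.651²) = 1/√0.5762 = 1.317. B: γ = 1/√(1 − 0.428²) = 1/√0.8168 = 1.106.
τ_A/τ_B = γ_B/γ_A = 1.106/1.317 = 0.8399, so τ_A/τ_B = 0.8399.

τ_A/τ_B = 0.840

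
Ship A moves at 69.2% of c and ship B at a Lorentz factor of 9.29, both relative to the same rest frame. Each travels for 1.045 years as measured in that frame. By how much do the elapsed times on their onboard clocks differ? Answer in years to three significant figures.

A: β = 0.692; γ = 1/√(1 − 0.692²) = 1/√0.5211 = 1.385; τ_A = 1.045/1.385 = 0.7544 years.
B: γ = 9.29; τ_B = 1.045/9.290 = 0.1125 years.

|τ_A − τ_B| = 0.642 years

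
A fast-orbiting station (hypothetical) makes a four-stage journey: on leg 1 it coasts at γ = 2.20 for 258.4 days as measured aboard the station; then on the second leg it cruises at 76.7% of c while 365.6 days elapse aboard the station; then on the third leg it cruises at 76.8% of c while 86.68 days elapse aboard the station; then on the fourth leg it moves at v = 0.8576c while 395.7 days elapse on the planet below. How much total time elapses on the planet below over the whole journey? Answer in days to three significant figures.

Leg 1: γ = 2.20; Δt_1 = 2.200 × 258.4 = 568.5 days.
Leg 2: β = 0.767; γ = 1/√(1 − 0.767²) = 1/√0.4117 = 1.558; Δt_2 = 1.558 × 365.6 = 569.8 days.
Leg 3: β = 0.768; γ = 1/√(1 − 0.768²) = 1/√0.4102 = 1.561; Δt_3 = 1.561 × 86.68 = 135.3 days.
Leg 4: 395.7 days is already measured on the planet below.
Total: 568.5 + 569.8 + 135.3 + 395.7 days.

Δt = 1670 days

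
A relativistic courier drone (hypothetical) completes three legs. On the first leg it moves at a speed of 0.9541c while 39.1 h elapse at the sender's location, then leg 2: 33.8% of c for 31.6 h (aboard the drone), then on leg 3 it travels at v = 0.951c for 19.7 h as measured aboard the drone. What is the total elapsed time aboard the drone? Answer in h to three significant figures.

Leg 1: γ = 1/√(1 − 0.9541²) = 1/√0.08969 = 3.339; τ_1 = 39.1/3.339 = 11.71 h.
Leg 2: 31.6 h is already measured aboard the drone.
Leg 3: 19.7 h is already measured aboard the drone.
Total: 11.71 + 31.60 + 19.70 h.

τ = 63.0 h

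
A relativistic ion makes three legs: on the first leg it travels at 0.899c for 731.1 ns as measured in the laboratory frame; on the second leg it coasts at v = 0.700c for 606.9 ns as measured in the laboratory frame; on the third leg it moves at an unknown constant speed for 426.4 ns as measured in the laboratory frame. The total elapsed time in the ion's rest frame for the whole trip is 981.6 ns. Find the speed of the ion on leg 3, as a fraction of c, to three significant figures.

β = 0.845

Leg 1: γ = 1/√(1 − 0.899²) = 1/√0.1918 = 2.283; τ_1 = 731.1/2.283 = 320.2 ns.
Leg 2: γ = 1/√(1 − 0.700²) = 1/√0.5100 = 1.400; τ_2 = 606.9/1.400 = 433.4 ns.
Leg 3: speed unknown; τ_3 = 426.4/γ_3.
Total proper time: 320.2 + 433.4 + τ_3 = 981.6, so τ_3 = 981.6 − 753.6 = 228.0 ns.
γ_3 = 426.4/228.0 = 1.870; β = √(1 − 1/γ²) = √0.7141.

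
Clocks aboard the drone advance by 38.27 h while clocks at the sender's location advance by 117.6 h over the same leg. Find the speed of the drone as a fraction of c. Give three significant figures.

v = 0.946c

The proper time is measured aboard the drone (both events occur at the drone's location); Δt is measured at the sender's location. γ = Δt/τ = 117.6/38.27 = 3.073.
β = √(1 − 1/γ²) = √(1 − 0.1059) = √0.8941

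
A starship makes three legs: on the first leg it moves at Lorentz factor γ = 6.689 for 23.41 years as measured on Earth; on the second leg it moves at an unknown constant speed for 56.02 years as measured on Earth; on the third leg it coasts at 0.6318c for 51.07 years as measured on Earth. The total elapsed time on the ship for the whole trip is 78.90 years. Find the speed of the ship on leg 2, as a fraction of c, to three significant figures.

β = 0.769

Leg 1: γ = 6.689; τ_1 = 23.41/6.689 = 3.500 years.
Leg 2: speed unknown; τ_2 = 56.02/γ_2.
Leg 3: γ = 1/√(1 − 0.6318²) = 1/√0.6008 = 1.290; τ_3 = 51.07/1.290 = 39.59 years.
Total proper time: 3.500 + τ_2 + 39.59 = 78.90, so τ_2 = 78.90 − 43.09 = 35.81 years.
γ_2 = 56.02/35.81 = 1.564; β = √(1 − 1/γ²) = √0.5913.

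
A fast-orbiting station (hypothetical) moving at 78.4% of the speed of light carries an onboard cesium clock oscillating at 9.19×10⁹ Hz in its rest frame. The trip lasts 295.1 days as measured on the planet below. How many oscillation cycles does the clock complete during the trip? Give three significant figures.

β = 0.784; γ = 1/√(1 − 0.784²) = 1/√0.3853 = 1.611
The oscillator's own cycle count is N = f × τ where τ is the proper time aboard the station. τ = Δt/γ = 295.1/1.611 = 183.2 days = 1.583×10⁷ s.
N = 9.19×10⁹ × 1.583×10⁷ = 1.455×10¹⁷.

N = 1.45×10¹⁷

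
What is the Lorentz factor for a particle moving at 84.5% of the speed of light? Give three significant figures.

γ = 1.87

β = 0.845; γ = 1/√(1 − 0.845²) = 1/√0.2860 = 1.870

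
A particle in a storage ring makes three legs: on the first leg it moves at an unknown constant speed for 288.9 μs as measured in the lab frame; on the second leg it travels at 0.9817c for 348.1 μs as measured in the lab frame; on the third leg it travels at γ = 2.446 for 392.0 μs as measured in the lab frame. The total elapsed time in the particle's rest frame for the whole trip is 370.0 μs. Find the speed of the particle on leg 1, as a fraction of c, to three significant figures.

Leg 1: speed unknown; τ_1 = 288.9/γ_1.
Leg 2: γ = 1/√(1 − 0.9817²) = 1/√0.03627 = 5.251; τ_2 = 348.1/5.251 = 66.29 μs.
Leg 3: γ = 2.446; τ_3 = 392.0/2.446 = 160.3 μs.
Total proper time: τ_1 + 66.29 + 160.3 = 370.0, so τ_1 = 370.0 − 226.6 = 143.4 μs.
γ_1 = 288.9/143.4 = 2.014; β = √(1 − 1/γ²) = √0.7535.

β = 0.868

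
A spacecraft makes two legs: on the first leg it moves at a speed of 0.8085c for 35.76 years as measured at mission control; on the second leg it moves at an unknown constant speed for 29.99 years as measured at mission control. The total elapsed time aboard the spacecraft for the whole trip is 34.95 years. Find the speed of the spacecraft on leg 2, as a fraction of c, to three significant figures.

Leg 1: γ = 1/√(1 − 0.8085²) = 1/√0.3463 = 1.699; τ_1 = 35.76/1.699 = 21.04 years.
Leg 2: speed unknown; τ_2 = 29.99/γ_2.
Total proper time: 21.04 + τ_2 = 34.95, so τ_2 = 34.95 − 21.04 = 13.91 years.
γ_2 = 29.99/13.91 = 2.157; β = √(1 − 1/γ²) = √0.7850.

β = 0.886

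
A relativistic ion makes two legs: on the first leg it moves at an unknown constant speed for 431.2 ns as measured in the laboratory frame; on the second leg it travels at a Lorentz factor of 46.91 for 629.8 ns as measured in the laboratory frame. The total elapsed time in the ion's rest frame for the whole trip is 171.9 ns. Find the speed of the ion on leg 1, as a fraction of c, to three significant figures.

Leg 1: speed unknown; τ_1 = 431.2/γ_1.
Leg 2: γ = 46.91; τ_2 = 629.8/46.91 = 13.43 ns.
Total proper time: τ_1 + 13.43 = 171.9, so τ_1 = 171.9 − 13.43 = 158.5 ns.
γ_1 = 431.2/158.5 = 2.721; β = √(1 − 1/γ²) = √0.8649.

β = 0.930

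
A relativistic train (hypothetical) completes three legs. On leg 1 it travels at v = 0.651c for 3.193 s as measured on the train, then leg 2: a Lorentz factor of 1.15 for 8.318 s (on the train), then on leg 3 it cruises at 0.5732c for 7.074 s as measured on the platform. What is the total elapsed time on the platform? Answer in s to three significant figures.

Δt = 20.8 s

Leg 1: γ = 1/√(1 − 0.651²) = 1/√0.5762 = 1.317; Δt_1 = 1.317 × 3.193 = 4.206 s.
Leg 2: γ = 1.15; Δt_2 = 1.150 × 8.318 = 9.566 s.
Leg 3: 7.074 s is already measured on the platform.
Total: 4.206 + 9.566 + 7.074 s.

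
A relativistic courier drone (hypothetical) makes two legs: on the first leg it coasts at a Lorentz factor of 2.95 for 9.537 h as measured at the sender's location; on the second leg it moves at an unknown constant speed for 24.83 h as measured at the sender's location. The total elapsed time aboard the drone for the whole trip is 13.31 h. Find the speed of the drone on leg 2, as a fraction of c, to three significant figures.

Leg 1: γ = 2.95; τ_1 = 9.537/2.950 = 3.233 h.
Leg 2: speed unknown; τ_2 = 24.83/γ_2.
Total proper time: 3.233 + τ_2 = 13.31, so τ_2 = 13.31 − 3.233 = 10.08 h.
γ_2 = 24.83/10.08 = 2.464; β = √(1 − 1/γ²) = √0.8353.

β = 0.914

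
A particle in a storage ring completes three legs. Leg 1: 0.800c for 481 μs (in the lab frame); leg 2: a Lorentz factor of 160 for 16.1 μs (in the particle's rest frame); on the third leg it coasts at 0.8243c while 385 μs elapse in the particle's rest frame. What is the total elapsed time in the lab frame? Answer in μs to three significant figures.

Leg 1: 481 μs is already measured in the lab frame.
Leg 2: γ = 160; Δt_2 = 160.0 × 16.1 = 2576 μs.
Leg 3: γ = 1/√(1 − 0.8243²) = 1/√0.3205 = 1.766; Δt_3 = 1.766 × 385 = 680.0 μs.
Total: 481.0 + 2576 + 680.0 μs.

Δt = 3740 μs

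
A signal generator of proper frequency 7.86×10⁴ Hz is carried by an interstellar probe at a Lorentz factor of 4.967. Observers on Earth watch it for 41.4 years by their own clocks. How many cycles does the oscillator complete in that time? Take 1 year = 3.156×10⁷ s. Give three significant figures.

N = 2.07×10¹³

γ = 4.967
During 41.4 years of lab time, the oscillator's proper time advances by τ = Δt/γ = 41.4/4.967 = 8.335 years = 2.631×10⁸ s.
N = f × τ = 7.86×10⁴ × 2.631×10⁸ = 2.068×10¹³.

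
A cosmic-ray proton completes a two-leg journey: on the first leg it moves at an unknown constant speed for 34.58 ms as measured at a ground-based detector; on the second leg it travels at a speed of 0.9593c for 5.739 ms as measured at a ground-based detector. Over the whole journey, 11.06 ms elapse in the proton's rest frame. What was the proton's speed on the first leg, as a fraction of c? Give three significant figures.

β = 0.962

Leg 1: speed unknown; τ_1 = 34.58/γ_1.
Leg 2: γ = 1/√(1 − 0.9593²) = 1/√0.07974 = 3.541; τ_2 = 5.739/3.541 = 1.621 ms.
Total proper time: τ_1 + 1.621 = 11.06, so τ_1 = 11.06 − 1.621 = 9.439 ms.
γ_1 = 34.58/9.439 = 3.663; β = √(1 − 1/γ²) = √0.9255.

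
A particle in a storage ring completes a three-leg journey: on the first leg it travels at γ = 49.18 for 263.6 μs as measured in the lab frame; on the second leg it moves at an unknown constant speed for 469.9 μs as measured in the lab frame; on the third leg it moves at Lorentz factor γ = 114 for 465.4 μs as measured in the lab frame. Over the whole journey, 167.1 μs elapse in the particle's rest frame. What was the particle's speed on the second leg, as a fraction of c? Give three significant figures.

β = 0.942

Leg 1: γ = 49.18; τ_1 = 263.6/49.18 = 5.360 μs.
Leg 2: speed unknown; τ_2 = 469.9/γ_2.
Leg 3: γ = 114; τ_3 = 465.4/114.0 = 4.082 μs.
Total proper time: 5.360 + τ_2 + 4.082 = 167.1, so τ_2 = 167.1 − 9.442 = 157.7 μs.
γ_2 = 469.9/157.7 = 2.981; β = √(1 − 1/γ²) = √0.8874.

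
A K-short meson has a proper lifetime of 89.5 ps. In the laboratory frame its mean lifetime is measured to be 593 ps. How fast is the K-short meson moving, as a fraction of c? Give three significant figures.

γ = Δt/τ₀ = 593/89.5 = 6.626
β = √(1 − 1/γ²) = √(1 − 0.02278) = √0.9772

β = 0.989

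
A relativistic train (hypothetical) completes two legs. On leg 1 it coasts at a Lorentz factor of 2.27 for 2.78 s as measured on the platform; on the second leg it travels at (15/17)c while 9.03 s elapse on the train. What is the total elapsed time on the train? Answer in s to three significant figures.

Leg 1: γ = 2.27; τ_1 = 2.78/2.270 = 1.225 s.
Leg 2: 9.03 s is already measured on the train.
Total: 1.225 + 9.030 s.

τ = 10.3 s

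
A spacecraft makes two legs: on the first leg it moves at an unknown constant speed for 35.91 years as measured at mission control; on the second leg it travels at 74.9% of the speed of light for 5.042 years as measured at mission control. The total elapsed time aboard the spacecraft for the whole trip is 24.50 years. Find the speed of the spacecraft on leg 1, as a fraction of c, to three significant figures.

Leg 1: speed unknown; τ_1 = 35.91/γ_1.
Leg 2: β = 0.749; γ = 1/√(1 − 0.749²) = 1/√0.4390 = 1.509; τ_2 = 5.042/1.509 = 3.341 years.
Total proper time: τ_1 + 3.341 = 24.50, so τ_1 = 24.50 − 3.341 = 21.16 years.
γ_1 = 35.91/21.16 = 1.697; β = √(1 − 1/γ²) = √0.6528.

β = 0.808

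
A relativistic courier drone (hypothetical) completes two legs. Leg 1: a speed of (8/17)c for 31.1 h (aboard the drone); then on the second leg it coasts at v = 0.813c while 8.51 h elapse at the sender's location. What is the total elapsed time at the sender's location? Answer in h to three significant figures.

Leg 1: γ = 1/√(1 − (8/17)²) = 17/15 ≈ 1.133; Δt_1 = 1.133 × 31.1 = 35.25 h.
Leg 2: 8.51 h is already measured at the sender's location.
Total: 35.25 + 8.510 h.

Δt = 43.8 h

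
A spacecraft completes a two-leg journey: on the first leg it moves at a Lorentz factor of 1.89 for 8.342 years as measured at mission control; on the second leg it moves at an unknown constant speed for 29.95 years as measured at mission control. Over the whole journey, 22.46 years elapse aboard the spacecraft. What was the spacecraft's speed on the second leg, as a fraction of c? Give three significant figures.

Leg 1: γ = 1.89; τ_1 = 8.342/1.890 = 4.414 years.
Leg 2: speed unknown; τ_2 = 29.95/γ_2.
Total proper time: 4.414 + τ_2 = 22.46, so τ_2 = 22.46 − 4.414 = 18.05 years.
γ_2 = 29.95/18.05 = 1.660; β = √(1 − 1/γ²) = √0.6369.

β = 0.798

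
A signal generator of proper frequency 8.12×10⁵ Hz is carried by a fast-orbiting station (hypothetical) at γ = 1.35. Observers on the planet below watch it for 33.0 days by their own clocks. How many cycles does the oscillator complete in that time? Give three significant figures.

γ = 1.35
During 33.0 days of lab time, the oscillator's proper time advances by τ = Δt/γ = 33.0/1.350 = 24.44 days = 2.112×10⁶ s.
N = f × τ = 8.12×10⁵ × 2.112×10⁶ = 1.715×10¹².

N = 1.71×10¹²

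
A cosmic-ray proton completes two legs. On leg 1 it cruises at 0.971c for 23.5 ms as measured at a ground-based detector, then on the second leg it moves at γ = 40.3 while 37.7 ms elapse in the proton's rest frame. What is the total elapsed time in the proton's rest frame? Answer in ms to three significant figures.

Leg 1: γ = 1/√(1 − 0.971²) = 1/√0.05716 = 4.183; τ_1 = 23.5/4.183 = 5.618 ms.
Leg 2: 37.7 ms is already measured in the proton's rest frame.
Total: 5.618 + 37.70 ms.

τ = 43.3 ms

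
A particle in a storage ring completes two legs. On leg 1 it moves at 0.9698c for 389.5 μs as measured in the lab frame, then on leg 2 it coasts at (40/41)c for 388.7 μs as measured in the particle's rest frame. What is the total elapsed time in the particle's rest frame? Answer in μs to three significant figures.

Leg 1: γ = 1/√(1 − 0.9698²) = 1/√0.05949 = 4.100; τ_1 = 389.5/4.100 = 95.00 μs.
Leg 2: 388.7 μs is already measured in the particle's rest frame.
Total: 95.00 + 388.7 μs.

τ = 484 μs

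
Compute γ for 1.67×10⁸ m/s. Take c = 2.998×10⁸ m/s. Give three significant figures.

γ = 1.20

β = 1.67×10⁸/2.998×10⁸ = 0.5570; γ = 1/√(1 − 0.5570²) = 1.204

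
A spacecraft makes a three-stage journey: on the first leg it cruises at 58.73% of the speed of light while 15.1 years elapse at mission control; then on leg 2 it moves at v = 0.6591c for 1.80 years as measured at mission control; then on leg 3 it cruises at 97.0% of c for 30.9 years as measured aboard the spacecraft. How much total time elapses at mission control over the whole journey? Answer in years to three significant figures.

Δt = 144 years

Leg 1: 15.1 years is already measured at mission control.
Leg 2: 1.80 years is already measured at mission control.
Leg 3: β = 0.970; γ = 1/√(1 − 0.970²) = 1/√0.05910 = 4.113; Δt_3 = 4.113 × 30.9 = 127.1 years.
Total: 15.10 + 1.800 + 127.1 years.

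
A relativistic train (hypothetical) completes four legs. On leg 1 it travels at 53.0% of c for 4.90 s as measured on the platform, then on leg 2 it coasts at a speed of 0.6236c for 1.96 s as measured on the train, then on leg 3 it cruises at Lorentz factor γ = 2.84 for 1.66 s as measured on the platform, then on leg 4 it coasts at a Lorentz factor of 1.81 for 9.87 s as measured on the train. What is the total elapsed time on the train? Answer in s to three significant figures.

τ = 16.6 s

Leg 1: β = 0.530; γ = 1/√(1 − 0.530²) = 1/√0.7191 = 1.179; τ_1 = 4.90/1.179 = 4.155 s.
Leg 2: 1.96 s is already measured on the train.
Leg 3: γ = 2.84; τ_3 = 1.66/2.840 = 0.5845 s.
Leg 4: 9.87 s is already measured on the train.
Total: 4.155 + 1.960 + 0.5845 + 9.870 s.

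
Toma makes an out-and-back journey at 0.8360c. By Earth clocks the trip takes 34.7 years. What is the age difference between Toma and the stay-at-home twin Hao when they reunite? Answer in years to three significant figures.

Δt − τ = 15.7 years

γ = 1/√(1 − 0.8360²) = 1/√0.3011 = 1.822
Toma's elapsed proper time: τ = 34.7/1.822 = 19.04 years.
Age gap = Δt − τ = 34.7 − 19.04 years.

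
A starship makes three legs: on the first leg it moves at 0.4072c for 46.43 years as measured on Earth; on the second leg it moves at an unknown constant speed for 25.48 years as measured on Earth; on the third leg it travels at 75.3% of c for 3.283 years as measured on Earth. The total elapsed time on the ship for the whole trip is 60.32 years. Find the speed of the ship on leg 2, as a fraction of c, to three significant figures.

Leg 1: γ = 1/√(1 − 0.4072²) = 1/√0.8342 = 1.095; τ_1 = 46.43/1.095 = 42.41 years.
Leg 2: speed unknown; τ_2 = 25.48/γ_2.
Leg 3: β = 0.753; γ = 1/√(1 − 0.753²) = 1/√0.4330 = 1.520; τ_3 = 3.283/1.520 = 2.160 years.
Total proper time: 42.41 + τ_2 + 2.160 = 60.32, so τ_2 = 60.32 − 44.57 = 15.75 years.
γ_2 = 25.48/15.75 = 1.617; β = √(1 − 1/γ²) = √0.6177.

β = 0.786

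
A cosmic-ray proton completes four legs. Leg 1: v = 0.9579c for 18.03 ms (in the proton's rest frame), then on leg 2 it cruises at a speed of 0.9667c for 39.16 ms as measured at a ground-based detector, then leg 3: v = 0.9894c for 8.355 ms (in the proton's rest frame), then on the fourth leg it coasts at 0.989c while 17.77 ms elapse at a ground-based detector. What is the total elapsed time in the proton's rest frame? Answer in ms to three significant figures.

Leg 1: 18.03 ms is already measured in the proton's rest frame.
Leg 2: γ = 1/√(1 − 0.9667²) = 1/√0.06549 = 3.908; τ_2 = 39.16/3.908 = 10.02 ms.
Leg 3: 8.355 ms is already measured in the proton's rest frame.
Leg 4: γ = 1/√(1 − 0.989²) = 1/√0.02188 = 6.761; τ_4 = 17.77/6.761 = 2.628 ms.
Total: 18.03 + 10.02 + 8.355 + 2.628 ms.

τ = 39.0 ms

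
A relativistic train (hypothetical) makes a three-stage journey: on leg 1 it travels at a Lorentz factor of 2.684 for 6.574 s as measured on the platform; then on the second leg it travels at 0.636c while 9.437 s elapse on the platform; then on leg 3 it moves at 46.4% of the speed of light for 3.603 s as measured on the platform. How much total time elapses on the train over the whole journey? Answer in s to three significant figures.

τ = 12.9 s

Leg 1: γ = 2.684; τ_1 = 6.574/2.684 = 2.449 s.
Leg 2: γ = 1/√(1 − 0.636²) = 1/√0.5955 = 1.296; τ_2 = 9.437/1.296 = 7.282 s.
Leg 3: β = 0.464; γ = 1/√(1 − 0.464²) = 1/√0.7847 = 1.129; τ_3 = 3.603/1.129 = 3.192 s.
Total: 2.449 + 7.282 + 3.192 s.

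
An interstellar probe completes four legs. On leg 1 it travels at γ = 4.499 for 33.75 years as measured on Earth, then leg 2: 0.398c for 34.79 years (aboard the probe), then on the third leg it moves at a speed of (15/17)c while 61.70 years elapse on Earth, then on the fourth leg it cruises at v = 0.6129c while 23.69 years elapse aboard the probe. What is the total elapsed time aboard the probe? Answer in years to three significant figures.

Leg 1: γ = 4.499; τ_1 = 33.75/4.499 = 7.502 years.
Leg 2: 34.79 years is already measured aboard the probe.
Leg 3: γ = 1/√(1 − (15/17)²) = 17/8 = 2.125; τ_3 = 61.70/2.125 = 29.04 years.
Leg 4: 23.69 years is already measured aboard the probe.
Total: 7.502 + 34.79 + 29.04 + 23.69 years.

τ = 95.0 years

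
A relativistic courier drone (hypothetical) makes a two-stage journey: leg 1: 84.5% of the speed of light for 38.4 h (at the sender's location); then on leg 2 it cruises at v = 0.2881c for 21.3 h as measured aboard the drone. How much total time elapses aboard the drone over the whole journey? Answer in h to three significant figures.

Leg 1: β = 0.845; γ = 1/√(1 − 0.845²) = 1/√0.2860 = 1.870; τ_1 = 38.4/1.870 = 20.54 h.
Leg 2: 21.3 h is already measured aboard the drone.
Total: 20.54 + 21.30 h.

τ = 41.8 h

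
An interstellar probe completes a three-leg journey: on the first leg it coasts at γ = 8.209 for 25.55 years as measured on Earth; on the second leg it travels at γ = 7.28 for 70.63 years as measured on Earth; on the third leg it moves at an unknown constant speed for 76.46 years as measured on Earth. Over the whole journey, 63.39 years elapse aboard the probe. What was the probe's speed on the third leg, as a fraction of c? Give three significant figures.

β = 0.750

Leg 1: γ = 8.209; τ_1 = 25.55/8.209 = 3.112 years.
Leg 2: γ = 7.28; τ_2 = 70.63/7.280 = 9.702 years.
Leg 3: speed unknown; τ_3 = 76.46/γ_3.
Total proper time: 3.112 + 9.702 + τ_3 = 63.39, so τ_3 = 63.39 − 12.81 = 50.58 years.
γ_3 = 76.46/50.58 = 1.512; β = √(1 − 1/γ²) = √0.5625.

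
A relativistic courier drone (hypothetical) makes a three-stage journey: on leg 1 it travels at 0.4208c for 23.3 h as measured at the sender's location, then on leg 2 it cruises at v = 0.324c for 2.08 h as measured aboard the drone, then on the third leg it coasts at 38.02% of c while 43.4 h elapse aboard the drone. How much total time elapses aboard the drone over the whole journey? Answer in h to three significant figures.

Leg 1: γ = 1/√(1 − 0.4208²) = 1/√0.8229 = 1.102; τ_1 = 23.3/1.102 = 21.14 h.
Leg 2: 2.08 h is already measured aboard the drone.
Leg 3: 43.4 h is already measured aboard the drone.
Total: 21.14 + 2.080 + 43.40 h.

τ = 66.6 h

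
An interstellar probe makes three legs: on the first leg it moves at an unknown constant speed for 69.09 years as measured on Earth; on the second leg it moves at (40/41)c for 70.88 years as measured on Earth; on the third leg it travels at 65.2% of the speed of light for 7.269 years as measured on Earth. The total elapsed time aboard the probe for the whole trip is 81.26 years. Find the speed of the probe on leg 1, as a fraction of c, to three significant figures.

Leg 1: speed unknown; τ_1 = 69.09/γ_1.
Leg 2: γ = 1/√(1 − (40/41)²) = 41/9 ≈ 4.556; τ_2 = 70.88/4.556 = 15.56 years.
Leg 3: β = 0.652; γ = 1/√(1 − 0.652²) = 1/√0.5749 = 1.319; τ_3 = 7.269/1.319 = 5.511 years.
Total proper time: τ_1 + 15.56 + 5.511 = 81.26, so τ_1 = 81.26 − 21.07 = 60.19 years.
γ_1 = 69.09/60.19 = 1.148; β = √(1 − 1/γ²) = √0.2411.

β = 0.491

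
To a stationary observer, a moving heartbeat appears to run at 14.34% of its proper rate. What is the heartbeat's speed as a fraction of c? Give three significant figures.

Rate ratio = 1/γ, so γ = 1/0.1434 = 6.974.
β = √(1 − 1/γ²) = √(1 − 0.1434²) = √0.9794

β = 0.990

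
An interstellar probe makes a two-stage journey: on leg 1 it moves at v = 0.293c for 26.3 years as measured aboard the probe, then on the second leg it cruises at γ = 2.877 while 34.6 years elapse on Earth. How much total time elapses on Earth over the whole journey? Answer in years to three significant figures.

Leg 1: γ = 1/√(1 − 0.293²) = 1/√0.9142 = 1.046; Δt_1 = 1.046 × 26.3 = 27.51 years.
Leg 2: 34.6 years is already measured on Earth.
Total: 27.51 + 34.60 years.

Δt = 62.1 years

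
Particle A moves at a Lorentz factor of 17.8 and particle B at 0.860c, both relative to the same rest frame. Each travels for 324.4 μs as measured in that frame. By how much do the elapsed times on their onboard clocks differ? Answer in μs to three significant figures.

|τ_A − τ_B| = 147 μs

A: γ = 17.8; τ_A = 324.4/17.80 = 18.22 μs.
B: γ = 1/√(1 − 0.860²) = 1/√0.2604 = 1.960; τ_B = 324.4/1.960 = 165.5 μs.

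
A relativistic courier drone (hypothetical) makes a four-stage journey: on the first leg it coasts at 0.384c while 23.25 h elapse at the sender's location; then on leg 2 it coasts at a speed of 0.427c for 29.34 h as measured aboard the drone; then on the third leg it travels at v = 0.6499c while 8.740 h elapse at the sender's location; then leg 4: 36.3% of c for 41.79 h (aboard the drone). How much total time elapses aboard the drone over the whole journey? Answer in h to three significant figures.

τ = 99.2 h

Leg 1: γ = 1/√(1 − 0.384²) = 1/√0.8525 = 1.083; τ_1 = 23.25/1.083 = 21.47 h.
Leg 2: 29.34 h is already measured aboard the drone.
Leg 3: γ = 1/√(1 − 0.6499²) = 1/√0.5776 = 1.316; τ_3 = 8.740/1.316 = 6.643 h.
Leg 4: 41.79 h is already measured aboard the drone.
Total: 21.47 + 29.34 + 6.643 + 41.79 h.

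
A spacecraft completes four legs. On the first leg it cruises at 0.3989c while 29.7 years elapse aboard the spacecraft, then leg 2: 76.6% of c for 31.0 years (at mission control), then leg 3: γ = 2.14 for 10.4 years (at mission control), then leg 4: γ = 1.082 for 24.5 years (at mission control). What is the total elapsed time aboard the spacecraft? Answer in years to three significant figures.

τ = 77.1 years

Leg 1: 29.7 years is already measured aboard the spacecraft.
Leg 2: β = 0.766; γ = 1/√(1 − 0.766²) = 1/√0.4132 = 1.556; τ_2 = 31.0/1.556 = 19.93 years.
Leg 3: γ = 2.14; τ_3 = 10.4/2.140 = 4.860 years.
Leg 4: γ = 1.082; τ_4 = 24.5/1.082 = 22.64 years.
Total: 29.70 + 19.93 + 4.860 + 22.64 years.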